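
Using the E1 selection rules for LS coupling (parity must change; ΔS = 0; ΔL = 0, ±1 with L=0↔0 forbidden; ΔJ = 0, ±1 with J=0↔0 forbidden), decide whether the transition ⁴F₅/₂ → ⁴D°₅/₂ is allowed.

allowed

Reading off the term symbols: S 3/2→3/2, L 3→2, J 5/2→5/2, parity even→odd.
Parity must change: even → odd — passes.
ΔJ = 0, ±1 (not J=0↔0): J: 5/2 → 5/2, ΔJ = +0 — passes.
ΔS = 0: S: 3/2 → 3/2 — passes.
ΔL = 0, ±1 (not L=0↔0): L: 3 → 2, ΔL = -1 — passes.
All four E1 rules are satisfied.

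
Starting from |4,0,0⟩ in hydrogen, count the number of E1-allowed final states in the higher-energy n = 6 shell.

3

E1 requires Δl = ±1, so l_f ∈ {-1, 1}; with 0 ≤ l_f ≤ n_f−1 = 5, the allowed l_f values are {1}.
For l_f = 1: m_f ∈ {m_i−1, m_i, m_i+1} ∩ [−1, 1] = {-1, 0, 1} → 3 states.
Total: 3.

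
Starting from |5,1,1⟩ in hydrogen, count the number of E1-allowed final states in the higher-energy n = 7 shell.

4

E1 requires Δl = ±1, so l_f ∈ {0, 2}; with 0 ≤ l_f ≤ n_f−1 = 6, the allowed l_f values are {0, 2}.
For l_f = 0: m_f ∈ {m_i−1, m_i, m_i+1} ∩ [−0, 0] = {0} → 1 state.
For l_f = 2: m_f ∈ {m_i−1, m_i, m_i+1} ∩ [−2, 2] = {0, 1, 2} → 3 states.
Total: 4.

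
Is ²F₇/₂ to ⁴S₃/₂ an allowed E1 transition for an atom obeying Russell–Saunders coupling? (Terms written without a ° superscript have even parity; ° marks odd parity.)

forbidden

Reading off the term symbols: S 1/2→3/2, L 3→0, J 7/2→3/2, parity even→even.
Parity must change: even → even — ✗.
ΔS = 0: S: 1/2 → 3/2 — ✗.
ΔL = 0, ±1 (not L=0↔0): L: 3 → 0, ΔL = -3 — ✗.
ΔJ = 0, ±1 (not J=0↔0): J: 7/2 → 3/2, ΔJ = -2 — ✗.
Rule(s) violated: parity, ΔS, ΔL, ΔJ.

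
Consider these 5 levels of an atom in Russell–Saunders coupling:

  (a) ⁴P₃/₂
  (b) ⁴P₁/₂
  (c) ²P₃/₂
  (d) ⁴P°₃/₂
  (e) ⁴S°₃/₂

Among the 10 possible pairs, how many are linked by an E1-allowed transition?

4

(a)–(b): forbidden (parity).
(a)–(c): forbidden (parity, ΔS).
(a)–(d): allowed.
(a)–(e): allowed.
(b)–(c): forbidden (parity, ΔS).
(b)–(d): allowed.
(b)–(e): allowed.
(c)–(d): forbidden (ΔS).
(c)–(e): forbidden (ΔS).
(d)–(e): forbidden (parity).
Allowed pairs: 4 of 10.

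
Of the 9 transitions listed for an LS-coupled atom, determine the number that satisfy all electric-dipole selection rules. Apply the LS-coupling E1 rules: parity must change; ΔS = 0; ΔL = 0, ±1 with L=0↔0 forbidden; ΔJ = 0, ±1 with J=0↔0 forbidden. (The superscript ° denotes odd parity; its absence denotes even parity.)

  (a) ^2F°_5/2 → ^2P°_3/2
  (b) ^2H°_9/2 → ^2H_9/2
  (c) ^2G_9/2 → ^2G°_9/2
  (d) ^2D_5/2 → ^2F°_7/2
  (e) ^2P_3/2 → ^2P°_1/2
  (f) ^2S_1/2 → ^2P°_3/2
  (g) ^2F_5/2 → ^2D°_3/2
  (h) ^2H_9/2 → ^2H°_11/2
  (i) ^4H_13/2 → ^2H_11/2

(a) forbidden (parity, ΔL fail)
(b) allowed
(c) allowed
(d) allowed
(e) allowed
(f) allowed
(g) allowed
(h) allowed
(i) forbidden (parity, ΔS fail)
Total allowed: 7 of 9.

7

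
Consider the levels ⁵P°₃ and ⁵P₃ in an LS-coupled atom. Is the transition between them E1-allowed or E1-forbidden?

allowed

Parity must change: odd → even — ✓.
ΔS = 0: S: 2 → 2 — ✓.
ΔL = 0, ±1 (not L=0↔0): L: 1 → 1, ΔL = +0 — ✓.
ΔJ = 0, ±1 (not J=0↔0): J: 3 → 3, ΔJ = +0 — ✓.
All four E1 rules are satisfied.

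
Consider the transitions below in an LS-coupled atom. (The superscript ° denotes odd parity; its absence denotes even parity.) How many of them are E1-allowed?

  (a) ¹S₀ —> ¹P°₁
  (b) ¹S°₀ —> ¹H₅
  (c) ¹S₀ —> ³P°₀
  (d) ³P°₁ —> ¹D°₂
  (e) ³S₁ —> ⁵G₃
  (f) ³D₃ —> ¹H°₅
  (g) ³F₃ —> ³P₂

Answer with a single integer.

(a) allowed
(b) forbidden (ΔL, ΔJ fail)
(c) forbidden (ΔS, ΔJ fail)
(d) forbidden (parity, ΔS fail)
(e) forbidden (parity, ΔS, ΔL, ΔJ fail)
(f) forbidden (ΔS, ΔL, ΔJ fail)
(g) forbidden (parity, ΔL fail)
Total allowed: 1 of 7.

1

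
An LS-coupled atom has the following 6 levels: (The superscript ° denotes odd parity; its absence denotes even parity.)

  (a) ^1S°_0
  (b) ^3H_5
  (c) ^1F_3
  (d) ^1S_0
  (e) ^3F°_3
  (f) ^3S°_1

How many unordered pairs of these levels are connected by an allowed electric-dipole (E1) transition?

0

(a)–(b): forbidden (ΔS, ΔL, ΔJ).
(a)–(c): forbidden (ΔL, ΔJ).
(a)–(d): forbidden (ΔL, ΔJ).
(a)–(e): forbidden (parity, ΔS, ΔL, ΔJ).
(a)–(f): forbidden (parity, ΔS, ΔL).
(b)–(c): forbidden (parity, ΔS, ΔL, ΔJ).
(b)–(d): forbidden (parity, ΔS, ΔL, ΔJ).
(b)–(e): forbidden (ΔL, ΔJ).
(b)–(f): forbidden (ΔL, ΔJ).
(c)–(d): forbidden (parity, ΔL, ΔJ).
(c)–(e): forbidden (ΔS).
(c)–(f): forbidden (ΔS, ΔL, ΔJ).
(d)–(e): forbidden (ΔS, ΔL, ΔJ).
(d)–(f): forbidden (ΔS, ΔL).
(e)–(f): forbidden (parity, ΔL, ΔJ).
Allowed pairs: 0 of 15.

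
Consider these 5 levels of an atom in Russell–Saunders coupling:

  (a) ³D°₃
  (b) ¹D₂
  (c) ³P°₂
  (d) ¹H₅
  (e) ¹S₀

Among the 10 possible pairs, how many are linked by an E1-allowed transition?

0

(a)–(b): forbidden (ΔS).
(a)–(c): forbidden (parity).
(a)–(d): forbidden (ΔS, ΔL, ΔJ).
(a)–(e): forbidden (ΔS, ΔL, ΔJ).
(b)–(c): forbidden (ΔS).
(b)–(d): forbidden (parity, ΔL, ΔJ).
(b)–(e): forbidden (parity, ΔL, ΔJ).
(c)–(d): forbidden (ΔS, ΔL, ΔJ).
(c)–(e): forbidden (ΔS, ΔJ).
(d)–(e): forbidden (parity, ΔL, ΔJ).
Allowed pairs: 0 of 10.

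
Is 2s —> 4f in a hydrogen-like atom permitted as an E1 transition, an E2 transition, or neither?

neither

Δl = 3 − 0 = +3; l_i + l_f = 3.
E1 (Δl = ±1): not satisfied.
E2 (Δl = 0,±2, l_i+l_f ≥ 2): not satisfied.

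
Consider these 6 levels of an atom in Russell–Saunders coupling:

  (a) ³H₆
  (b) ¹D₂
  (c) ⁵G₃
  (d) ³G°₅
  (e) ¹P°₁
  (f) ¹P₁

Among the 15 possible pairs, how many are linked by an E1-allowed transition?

3

(a)–(b): forbidden (parity, ΔS, ΔL, ΔJ).
(a)–(c): forbidden (parity, ΔS, ΔJ).
(a)–(d): allowed.
(a)–(e): forbidden (ΔS, ΔL, ΔJ).
(a)–(f): forbidden (parity, ΔS, ΔL, ΔJ).
(b)–(c): forbidden (parity, ΔS, ΔL).
(b)–(d): forbidden (ΔS, ΔL, ΔJ).
(b)–(e): allowed.
(b)–(f): forbidden (parity).
(c)–(d): forbidden (ΔS, ΔJ).
(c)–(e): forbidden (ΔS, ΔL, ΔJ).
(c)–(f): forbidden (parity, ΔS, ΔL, ΔJ).
(d)–(e): forbidden (parity, ΔS, ΔL, ΔJ).
(d)–(f): forbidden (ΔS, ΔL, ΔJ).
(e)–(f): allowed.
Allowed pairs: 3 of 15.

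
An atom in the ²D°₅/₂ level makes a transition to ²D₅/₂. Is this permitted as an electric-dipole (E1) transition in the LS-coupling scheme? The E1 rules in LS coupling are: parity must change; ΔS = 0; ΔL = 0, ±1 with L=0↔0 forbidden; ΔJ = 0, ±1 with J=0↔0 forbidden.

allowed

Parity must change: odd → even — ✓.
ΔJ = 0, ±1 (not J=0↔0): J: 5/2 → 5/2, ΔJ = +0 — ✓.
ΔL = 0, ±1 (not L=0↔0): L: 2 → 2, ΔL = +0 — ✓.
ΔS = 0: S: 1/2 → 1/2 — ✓.
All four E1 rules are satisfied.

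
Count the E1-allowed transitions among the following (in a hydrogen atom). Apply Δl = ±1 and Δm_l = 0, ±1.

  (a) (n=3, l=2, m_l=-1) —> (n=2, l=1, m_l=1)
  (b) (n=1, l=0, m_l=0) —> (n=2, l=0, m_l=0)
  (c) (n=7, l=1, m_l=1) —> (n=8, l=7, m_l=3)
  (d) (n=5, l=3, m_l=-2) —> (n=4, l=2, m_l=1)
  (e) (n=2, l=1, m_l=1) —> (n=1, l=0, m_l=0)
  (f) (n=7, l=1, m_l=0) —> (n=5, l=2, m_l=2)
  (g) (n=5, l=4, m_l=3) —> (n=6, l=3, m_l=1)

1

(a) forbidden — Δm_l = +2 (E1 requires Δm_l = 0, ±1)
(b) forbidden — Δl = +0 (E1 requires Δl = ±1)
(c) forbidden — Δl = +6 (E1 requires Δl = ±1); Δm_l = +2 (E1 requires Δm_l = 0, ±1)
(d) forbidden — Δm_l = +3 (E1 requires Δm_l = 0, ±1)
(e) allowed
(f) forbidden — Δm_l = +2 (E1 requires Δm_l = 0, ±1)
(g) forbidden — Δm_l = -2 (E1 requires Δm_l = 0, ±1)
Total allowed: 1 of 7.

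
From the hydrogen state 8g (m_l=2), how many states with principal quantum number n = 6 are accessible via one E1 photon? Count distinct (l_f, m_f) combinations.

E1 requires Δl = ±1, so l_f ∈ {3, 5}; with 0 ≤ l_f ≤ n_f−1 = 5, the allowed l_f values are {3, 5}.
For l_f = 3: m_f ∈ {m_i−1, m_i, m_i+1} ∩ [−3, 3] = {1, 2, 3} → 3 states.
For l_f = 5: m_f ∈ {m_i−1, m_i, m_i+1} ∩ [−5, 5] = {1, 2, 3} → 3 states.
Total: 6.

6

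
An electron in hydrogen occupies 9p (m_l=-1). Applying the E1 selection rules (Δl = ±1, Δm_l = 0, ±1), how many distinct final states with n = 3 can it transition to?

E1 requires Δl = ±1, so l_f ∈ {0, 2}; with 0 ≤ l_f ≤ n_f−1 = 2, the allowed l_f values are {0, 2}.
For l_f = 0: m_f ∈ {m_i−1, m_i, m_i+1} ∩ [−0, 0] = {0} → 1 state.
For l_f = 2: m_f ∈ {m_i−1, m_i, m_i+1} ∩ [−2, 2] = {-2, -1, 0} → 3 states.
Total: 4.

4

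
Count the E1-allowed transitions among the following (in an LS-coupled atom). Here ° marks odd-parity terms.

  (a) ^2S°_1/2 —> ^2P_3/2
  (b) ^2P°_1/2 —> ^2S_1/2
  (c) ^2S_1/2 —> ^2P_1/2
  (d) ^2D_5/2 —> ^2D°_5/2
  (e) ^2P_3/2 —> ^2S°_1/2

4

(a) allowed
(b) allowed
(c) forbidden (parity fails)
(d) allowed
(e) allowed
Total allowed: 4 of 5.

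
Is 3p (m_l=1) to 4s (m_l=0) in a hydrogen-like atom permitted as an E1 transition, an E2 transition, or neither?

Δl = 0 − 1 = -1; l_i + l_f = 1.
Δm_l = -1.
E1 (Δl = ±1, |Δm_l| ≤ 1): satisfied.
E2 (Δl = 0,±2, l_i+l_f ≥ 2, |Δm_l| ≤ 2): not satisfied.

E1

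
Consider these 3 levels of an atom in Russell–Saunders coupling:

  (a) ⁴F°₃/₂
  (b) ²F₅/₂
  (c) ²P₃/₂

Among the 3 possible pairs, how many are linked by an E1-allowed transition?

0

(a)–(b): forbidden (ΔS).
(a)–(c): forbidden (ΔS, ΔL).
(b)–(c): forbidden (parity, ΔL).
Allowed pairs: 0 of 3.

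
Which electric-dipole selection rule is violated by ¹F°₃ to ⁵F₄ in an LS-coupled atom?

Parity must change: odd → even — passes.
ΔS = 0: S: 0 → 2 — fails.
ΔL = 0, ±1 (not L=0↔0): L: 3 → 3, ΔL = +0 — passes.
ΔJ = 0, ±1 (not J=0↔0): J: 3 → 4, ΔJ = +1 — passes.

the ΔS = 0 rule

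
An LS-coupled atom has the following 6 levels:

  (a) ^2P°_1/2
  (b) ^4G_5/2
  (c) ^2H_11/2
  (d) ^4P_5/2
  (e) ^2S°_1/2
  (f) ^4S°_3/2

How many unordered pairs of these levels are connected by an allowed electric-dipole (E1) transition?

(a)–(b): forbidden (ΔS, ΔL, ΔJ).
(a)–(c): forbidden (ΔL, ΔJ).
(a)–(d): forbidden (ΔS, ΔJ).
(a)–(e): forbidden (parity).
(a)–(f): forbidden (parity, ΔS).
(b)–(c): forbidden (parity, ΔS, ΔJ).
(b)–(d): forbidden (parity, ΔL).
(b)–(e): forbidden (ΔS, ΔL, ΔJ).
(b)–(f): forbidden (ΔL).
(c)–(d): forbidden (parity, ΔS, ΔL, ΔJ).
(c)–(e): forbidden (ΔL, ΔJ).
(c)–(f): forbidden (ΔS, ΔL, ΔJ).
(d)–(e): forbidden (ΔS, ΔJ).
(d)–(f): allowed.
(e)–(f): forbidden (parity, ΔS, ΔL).
Allowed pairs: 1 of 15.

1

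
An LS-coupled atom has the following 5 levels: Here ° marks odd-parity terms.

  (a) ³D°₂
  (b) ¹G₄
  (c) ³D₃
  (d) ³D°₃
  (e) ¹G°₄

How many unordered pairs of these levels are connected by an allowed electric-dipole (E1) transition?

3

(a)–(b): forbidden (ΔS, ΔL, ΔJ).
(a)–(c): allowed.
(a)–(d): forbidden (parity).
(a)–(e): forbidden (parity, ΔS, ΔL, ΔJ).
(b)–(c): forbidden (parity, ΔS, ΔL).
(b)–(d): forbidden (ΔS, ΔL).
(b)–(e): allowed.
(c)–(d): allowed.
(c)–(e): forbidden (ΔS, ΔL).
(d)–(e): forbidden (parity, ΔS, ΔL).
Allowed pairs: 3 of 10.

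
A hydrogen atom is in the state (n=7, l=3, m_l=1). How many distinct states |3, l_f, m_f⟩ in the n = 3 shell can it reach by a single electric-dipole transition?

3

E1 requires Δl = ±1, so l_f ∈ {2, 4}; with 0 ≤ l_f ≤ n_f−1 = 2, the allowed l_f values are {2}.
For l_f = 2: m_f ∈ {m_i−1, m_i, m_i+1} ∩ [−2, 2] = {0, 1, 2} → 3 states.
Total: 3.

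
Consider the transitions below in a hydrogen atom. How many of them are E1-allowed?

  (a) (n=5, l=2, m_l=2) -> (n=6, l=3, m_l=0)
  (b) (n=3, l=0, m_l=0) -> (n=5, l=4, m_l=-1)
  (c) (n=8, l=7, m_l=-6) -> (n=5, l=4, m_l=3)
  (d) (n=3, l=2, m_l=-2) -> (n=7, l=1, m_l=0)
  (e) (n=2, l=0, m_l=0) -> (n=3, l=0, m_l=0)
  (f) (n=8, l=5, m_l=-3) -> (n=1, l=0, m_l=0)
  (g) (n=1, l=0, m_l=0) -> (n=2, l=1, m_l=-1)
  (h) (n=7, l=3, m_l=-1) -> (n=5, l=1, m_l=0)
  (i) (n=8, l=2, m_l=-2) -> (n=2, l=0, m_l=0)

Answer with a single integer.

(a) forbidden — Δm_l = -2 (E1 requires Δm_l = 0, ±1)
(b) forbidden — Δl = +4 (E1 requires Δl = ±1)
(c) forbidden — Δl = -3 (E1 requires Δl = ±1); Δm_l = +9 (E1 requires Δm_l = 0, ±1)
(d) forbidden — Δm_l = +2 (E1 requires Δm_l = 0, ±1)
(e) forbidden — Δl = +0 (E1 requires Δl = ±1)
(f) forbidden — Δl = -5 (E1 requires Δl = ±1); Δm_l = +3 (E1 requires Δm_l = 0, ±1)
(g) allowed
(h) forbidden — Δl = -2 (E1 requires Δl = ±1)
(i) forbidden — Δl = -2 (E1 requires Δl = ±1); Δm_l = +2 (E1 requires Δm_l = 0, ±1)
Total allowed: 1 of 9.

1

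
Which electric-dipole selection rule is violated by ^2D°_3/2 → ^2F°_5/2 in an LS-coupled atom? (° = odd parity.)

parity

Parity must change: odd → odd — fails.
ΔL = 0, ±1 (not L=0↔0): L: 2 → 3, ΔL = +1 — passes.
ΔS = 0: S: 1/2 → 1/2 — passes.
ΔJ = 0, ±1 (not J=0↔0): J: 3/2 → 5/2, ΔJ = +1 — passes.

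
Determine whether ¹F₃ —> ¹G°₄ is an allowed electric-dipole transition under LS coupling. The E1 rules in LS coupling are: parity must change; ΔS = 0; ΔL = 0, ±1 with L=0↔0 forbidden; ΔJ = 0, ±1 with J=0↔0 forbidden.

Initial level: S=0, L=3, J=3, parity even. Final level: S=0, L=4, J=4, parity odd.
Parity must change: even → odd — passes.
ΔS = 0: S: 0 → 0 — passes.
ΔL = 0, ±1 (not L=0↔0): L: 3 → 4, ΔL = +1 — passes.
ΔJ = 0, ±1 (not J=0↔0): J: 3 → 4, ΔJ = +1 — passes.
All four E1 rules are satisfied.

allowed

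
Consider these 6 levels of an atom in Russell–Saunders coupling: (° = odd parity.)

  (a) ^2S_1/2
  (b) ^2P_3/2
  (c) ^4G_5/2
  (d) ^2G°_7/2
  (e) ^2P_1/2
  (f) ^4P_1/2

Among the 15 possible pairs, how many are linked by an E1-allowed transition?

0

(a)–(b): forbidden (parity).
(a)–(c): forbidden (parity, ΔS, ΔL, ΔJ).
(a)–(d): forbidden (ΔL, ΔJ).
(a)–(e): forbidden (parity).
(a)–(f): forbidden (parity, ΔS).
(b)–(c): forbidden (parity, ΔS, ΔL).
(b)–(d): forbidden (ΔL, ΔJ).
(b)–(e): forbidden (parity).
(b)–(f): forbidden (parity, ΔS).
(c)–(d): forbidden (ΔS).
(c)–(e): forbidden (parity, ΔS, ΔL, ΔJ).
(c)–(f): forbidden (parity, ΔL, ΔJ).
(d)–(e): forbidden (ΔL, ΔJ).
(d)–(f): forbidden (ΔS, ΔL, ΔJ).
(e)–(f): forbidden (parity, ΔS).
Allowed pairs: 0 of 15.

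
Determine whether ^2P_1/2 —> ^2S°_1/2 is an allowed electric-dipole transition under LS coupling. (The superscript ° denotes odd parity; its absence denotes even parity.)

allowed

ΔS = 0: S: 1/2 → 1/2 — ✓.
Parity must change: even → odd — ✓.
ΔL = 0, ±1 (not L=0↔0): L: 1 → 0, ΔL = -1 — ✓.
ΔJ = 0, ±1 (not J=0↔0): J: 1/2 → 1/2, ΔJ = +0 — ✓.
All four E1 rules are satisfied.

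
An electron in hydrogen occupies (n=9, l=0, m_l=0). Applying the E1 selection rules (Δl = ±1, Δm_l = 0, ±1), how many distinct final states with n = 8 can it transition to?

E1 requires Δl = ±1, so l_f ∈ {-1, 1}; with 0 ≤ l_f ≤ n_f−1 = 7, the allowed l_f values are {1}.
For l_f = 1: m_f ∈ {m_i−1, m_i, m_i+1} ∩ [−1, 1] = {-1, 0, 1} → 3 states.
Total: 3.

3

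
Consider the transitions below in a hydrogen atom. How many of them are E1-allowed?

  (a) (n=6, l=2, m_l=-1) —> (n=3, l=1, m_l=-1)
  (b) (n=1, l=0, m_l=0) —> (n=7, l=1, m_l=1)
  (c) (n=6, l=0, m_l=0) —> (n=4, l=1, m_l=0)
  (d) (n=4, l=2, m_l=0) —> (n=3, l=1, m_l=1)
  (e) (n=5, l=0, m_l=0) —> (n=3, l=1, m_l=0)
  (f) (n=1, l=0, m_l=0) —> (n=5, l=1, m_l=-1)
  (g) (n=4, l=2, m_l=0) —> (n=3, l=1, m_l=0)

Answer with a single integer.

(a) allowed
(b) allowed
(c) allowed
(d) allowed
(e) allowed
(f) allowed
(g) allowed
Total allowed: 7 of 7.

7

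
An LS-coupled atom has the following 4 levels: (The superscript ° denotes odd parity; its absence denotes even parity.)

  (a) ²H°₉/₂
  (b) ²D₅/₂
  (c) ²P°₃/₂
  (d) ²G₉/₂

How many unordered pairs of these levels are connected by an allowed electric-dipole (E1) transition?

2

(a)–(b): forbidden (ΔL, ΔJ).
(a)–(c): forbidden (parity, ΔL, ΔJ).
(a)–(d): allowed.
(b)–(c): allowed.
(b)–(d): forbidden (parity, ΔL, ΔJ).
(c)–(d): forbidden (ΔL, ΔJ).
Allowed pairs: 2 of 6.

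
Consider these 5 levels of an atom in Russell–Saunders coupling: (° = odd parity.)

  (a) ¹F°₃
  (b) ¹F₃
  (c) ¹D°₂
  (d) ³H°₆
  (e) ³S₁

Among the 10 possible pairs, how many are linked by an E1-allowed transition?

2

(a)–(b): allowed.
(a)–(c): forbidden (parity).
(a)–(d): forbidden (parity, ΔS, ΔL, ΔJ).
(a)–(e): forbidden (ΔS, ΔL, ΔJ).
(b)–(c): allowed.
(b)–(d): forbidden (ΔS, ΔL, ΔJ).
(b)–(e): forbidden (parity, ΔS, ΔL, ΔJ).
(c)–(d): forbidden (parity, ΔS, ΔL, ΔJ).
(c)–(e): forbidden (ΔS, ΔL).
(d)–(e): forbidden (ΔL, ΔJ).
Allowed pairs: 2 of 10.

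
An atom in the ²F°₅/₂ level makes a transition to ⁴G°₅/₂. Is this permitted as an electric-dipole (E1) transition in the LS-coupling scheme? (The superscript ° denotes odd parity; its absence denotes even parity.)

forbidden

Reading off the term symbols: S 1/2→3/2, L 3→4, J 5/2→5/2, parity odd→odd.
ΔS = 0: S: 1/2 → 3/2 — fails.
ΔJ = 0, ±1 (not J=0↔0): J: 5/2 → 5/2, ΔJ = +0 — passes.
Parity must change: odd → odd — fails.
ΔL = 0, ±1 (not L=0↔0): L: 3 → 4, ΔL = +1 — passes.
Rule(s) violated: parity, ΔS.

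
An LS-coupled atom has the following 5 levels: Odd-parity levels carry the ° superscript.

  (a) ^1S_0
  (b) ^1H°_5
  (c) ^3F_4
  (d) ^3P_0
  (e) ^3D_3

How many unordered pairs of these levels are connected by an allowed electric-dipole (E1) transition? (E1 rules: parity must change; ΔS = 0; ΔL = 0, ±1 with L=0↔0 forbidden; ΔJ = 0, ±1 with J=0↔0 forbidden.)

0

(a)–(b): forbidden (ΔL, ΔJ).
(a)–(c): forbidden (parity, ΔS, ΔL, ΔJ).
(a)–(d): forbidden (parity, ΔS, ΔJ).
(a)–(e): forbidden (parity, ΔS, ΔL, ΔJ).
(b)–(c): forbidden (ΔS, ΔL).
(b)–(d): forbidden (ΔS, ΔL, ΔJ).
(b)–(e): forbidden (ΔS, ΔL, ΔJ).
(c)–(d): forbidden (parity, ΔL, ΔJ).
(c)–(e): forbidden (parity).
(d)–(e): forbidden (parity, ΔJ).
Allowed pairs: 0 of 10.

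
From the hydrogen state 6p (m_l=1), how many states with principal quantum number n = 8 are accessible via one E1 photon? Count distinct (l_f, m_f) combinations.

4

E1 requires Δl = ±1, so l_f ∈ {0, 2}; with 0 ≤ l_f ≤ n_f−1 = 7, the allowed l_f values are {0, 2}.
For l_f = 0: m_f ∈ {m_i−1, m_i, m_i+1} ∩ [−0, 0] = {0} → 1 state.
For l_f = 2: m_f ∈ {m_i−1, m_i, m_i+1} ∩ [−2, 2] = {0, 1, 2} → 3 states.
Total: 4.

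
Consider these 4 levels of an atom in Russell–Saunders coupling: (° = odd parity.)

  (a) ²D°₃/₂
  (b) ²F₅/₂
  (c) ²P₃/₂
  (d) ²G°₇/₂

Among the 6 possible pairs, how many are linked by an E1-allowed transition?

(a)–(b): allowed.
(a)–(c): allowed.
(a)–(d): forbidden (parity, ΔL, ΔJ).
(b)–(c): forbidden (parity, ΔL).
(b)–(d): allowed.
(c)–(d): forbidden (ΔL, ΔJ).
Allowed pairs: 3 of 6.

3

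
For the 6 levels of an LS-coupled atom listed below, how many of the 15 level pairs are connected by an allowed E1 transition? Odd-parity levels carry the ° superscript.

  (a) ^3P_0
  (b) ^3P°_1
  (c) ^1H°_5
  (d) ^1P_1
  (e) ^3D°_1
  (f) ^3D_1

(a)–(b): allowed.
(a)–(c): forbidden (ΔS, ΔL, ΔJ).
(a)–(d): forbidden (parity, ΔS).
(a)–(e): allowed.
(a)–(f): forbidden (parity).
(b)–(c): forbidden (parity, ΔS, ΔL, ΔJ).
(b)–(d): forbidden (ΔS).
(b)–(e): forbidden (parity).
(b)–(f): allowed.
(c)–(d): forbidden (ΔL, ΔJ).
(c)–(e): forbidden (parity, ΔS, ΔL, ΔJ).
(c)–(f): forbidden (ΔS, ΔL, ΔJ).
(d)–(e): forbidden (ΔS).
(d)–(f): forbidden (parity, ΔS).
(e)–(f): allowed.
Allowed pairs: 4 of 15.

4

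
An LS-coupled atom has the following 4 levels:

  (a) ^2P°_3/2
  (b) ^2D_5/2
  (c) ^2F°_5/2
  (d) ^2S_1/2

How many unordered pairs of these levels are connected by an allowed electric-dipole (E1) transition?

3

(a)–(b): allowed.
(a)–(c): forbidden (parity, ΔL).
(a)–(d): allowed.
(b)–(c): allowed.
(b)–(d): forbidden (parity, ΔL, ΔJ).
(c)–(d): forbidden (ΔL, ΔJ).
Allowed pairs: 3 of 6.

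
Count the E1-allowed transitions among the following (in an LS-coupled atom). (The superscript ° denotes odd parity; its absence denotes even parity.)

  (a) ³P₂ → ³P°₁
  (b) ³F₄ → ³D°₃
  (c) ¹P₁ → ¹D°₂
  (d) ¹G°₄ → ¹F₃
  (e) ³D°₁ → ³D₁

5

(a) allowed
(b) allowed
(c) allowed
(d) allowed
(e) allowed
Total allowed: 5 of 5.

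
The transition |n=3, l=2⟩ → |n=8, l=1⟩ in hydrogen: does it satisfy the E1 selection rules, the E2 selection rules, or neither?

E1

Δl = 1 − 2 = -1; l_i + l_f = 3.
E1 (Δl = ±1): satisfied.
E2 (Δl = 0,±2, l_i+l_f ≥ 2): not satisfied.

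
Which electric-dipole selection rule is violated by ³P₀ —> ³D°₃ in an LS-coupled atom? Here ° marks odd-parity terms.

the ΔJ = 0, ±1 rule

Parity must change: even → odd — ✓.
ΔS = 0: S: 1 → 1 — ✓.
ΔL = 0, ±1 (not L=0↔0): L: 1 → 2, ΔL = +1 — ✓.
ΔJ = 0, ±1 (not J=0↔0): J: 0 → 3, ΔJ = +3 — ✗.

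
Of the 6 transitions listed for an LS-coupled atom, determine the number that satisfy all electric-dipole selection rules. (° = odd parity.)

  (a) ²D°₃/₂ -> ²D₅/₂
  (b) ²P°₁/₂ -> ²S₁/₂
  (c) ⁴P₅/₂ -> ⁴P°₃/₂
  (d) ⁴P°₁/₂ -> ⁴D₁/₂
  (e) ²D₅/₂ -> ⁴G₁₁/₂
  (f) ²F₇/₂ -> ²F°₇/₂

5

(a) allowed
(b) allowed
(c) allowed
(d) allowed
(e) forbidden (parity, ΔS, ΔL, ΔJ fail)
(f) allowed
Total allowed: 5 of 6.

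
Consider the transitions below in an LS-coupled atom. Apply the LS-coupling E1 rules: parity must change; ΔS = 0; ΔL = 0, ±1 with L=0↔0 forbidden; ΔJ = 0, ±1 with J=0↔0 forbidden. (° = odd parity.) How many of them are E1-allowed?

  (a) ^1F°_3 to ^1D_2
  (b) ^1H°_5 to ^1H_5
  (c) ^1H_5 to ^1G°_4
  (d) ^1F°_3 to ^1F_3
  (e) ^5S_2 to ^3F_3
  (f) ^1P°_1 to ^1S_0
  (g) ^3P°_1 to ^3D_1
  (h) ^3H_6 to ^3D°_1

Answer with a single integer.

6

(a) allowed
(b) allowed
(c) allowed
(d) allowed
(e) forbidden (parity, ΔS, ΔL fail)
(f) allowed
(g) allowed
(h) forbidden (ΔL, ΔJ fail)
Total allowed: 6 of 8.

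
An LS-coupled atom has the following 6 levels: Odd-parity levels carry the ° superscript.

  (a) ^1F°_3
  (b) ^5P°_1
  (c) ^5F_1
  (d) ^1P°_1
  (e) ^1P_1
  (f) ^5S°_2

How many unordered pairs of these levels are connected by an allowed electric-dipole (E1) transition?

1

(a)–(b): forbidden (parity, ΔS, ΔL, ΔJ).
(a)–(c): forbidden (ΔS, ΔJ).
(a)–(d): forbidden (parity, ΔL, ΔJ).
(a)–(e): forbidden (ΔL, ΔJ).
(a)–(f): forbidden (parity, ΔS, ΔL).
(b)–(c): forbidden (ΔL).
(b)–(d): forbidden (parity, ΔS).
(b)–(e): forbidden (ΔS).
(b)–(f): forbidden (parity).
(c)–(d): forbidden (ΔS, ΔL).
(c)–(e): forbidden (parity, ΔS, ΔL).
(c)–(f): forbidden (ΔL).
(d)–(e): allowed.
(d)–(f): forbidden (parity, ΔS).
(e)–(f): forbidden (ΔS).
Allowed pairs: 1 of 15.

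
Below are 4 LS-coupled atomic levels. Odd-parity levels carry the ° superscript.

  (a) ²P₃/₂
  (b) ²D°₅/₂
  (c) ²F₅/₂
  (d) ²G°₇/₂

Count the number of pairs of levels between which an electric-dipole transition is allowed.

(a)–(b): allowed.
(a)–(c): forbidden (parity, ΔL).
(a)–(d): forbidden (ΔL, ΔJ).
(b)–(c): allowed.
(b)–(d): forbidden (parity, ΔL).
(c)–(d): allowed.
Allowed pairs: 3 of 6.

3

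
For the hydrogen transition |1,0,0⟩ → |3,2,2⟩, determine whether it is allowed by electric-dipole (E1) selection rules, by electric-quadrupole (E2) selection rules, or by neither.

Δl = 2 − 0 = +2; l_i + l_f = 2.
Δm_l = +2.
E1 (Δl = ±1, |Δm_l| ≤ 1): not satisfied.
E2 (Δl = 0,±2, l_i+l_f ≥ 2, |Δm_l| ≤ 2): satisfied.

E2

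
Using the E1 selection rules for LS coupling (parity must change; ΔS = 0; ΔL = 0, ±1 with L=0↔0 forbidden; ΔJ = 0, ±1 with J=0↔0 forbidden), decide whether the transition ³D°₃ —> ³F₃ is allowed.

allowed

Reading off the term symbols: S 1→1, L 2→3, J 3→3, parity odd→even.
Parity must change: odd → even — satisfied.
ΔS = 0: S: 1 → 1 — satisfied.
ΔL = 0, ±1 (not L=0↔0): L: 2 → 3, ΔL = +1 — satisfied.
ΔJ = 0, ±1 (not J=0↔0): J: 3 → 3, ΔJ = +0 — satisfied.
All four E1 rules are satisfied.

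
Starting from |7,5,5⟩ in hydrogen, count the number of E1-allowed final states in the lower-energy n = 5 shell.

E1 requires Δl = ±1, so l_f ∈ {4, 6}; with 0 ≤ l_f ≤ n_f−1 = 4, the allowed l_f values are {4}.
For l_f = 4: m_f ∈ {m_i−1, m_i, m_i+1} ∩ [−4, 4] = {4} → 1 state.
Total: 1.

1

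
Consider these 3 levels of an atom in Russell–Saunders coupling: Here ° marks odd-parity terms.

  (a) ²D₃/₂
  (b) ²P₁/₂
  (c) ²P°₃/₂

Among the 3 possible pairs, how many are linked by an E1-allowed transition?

2

(a)–(b): forbidden (parity).
(a)–(c): allowed.
(b)–(c): allowed.
Allowed pairs: 2 of 3.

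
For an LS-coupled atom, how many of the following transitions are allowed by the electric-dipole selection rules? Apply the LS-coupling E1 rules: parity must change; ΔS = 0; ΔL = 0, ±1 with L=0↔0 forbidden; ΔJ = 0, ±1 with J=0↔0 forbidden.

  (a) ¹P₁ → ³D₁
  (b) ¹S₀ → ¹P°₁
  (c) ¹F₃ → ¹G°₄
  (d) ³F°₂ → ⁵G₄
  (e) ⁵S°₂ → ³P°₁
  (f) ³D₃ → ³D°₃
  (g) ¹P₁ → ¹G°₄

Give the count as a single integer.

3

(a) forbidden (parity, ΔS fail)
(b) allowed
(c) allowed
(d) forbidden (ΔS, ΔJ fail)
(e) forbidden (parity, ΔS fail)
(f) allowed
(g) forbidden (ΔL, ΔJ fail)
Total allowed: 3 of 7.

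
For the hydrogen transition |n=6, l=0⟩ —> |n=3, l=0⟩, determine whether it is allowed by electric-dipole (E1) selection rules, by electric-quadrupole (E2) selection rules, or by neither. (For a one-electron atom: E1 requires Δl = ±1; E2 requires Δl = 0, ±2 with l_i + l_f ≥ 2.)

neither

Δl = 0 − 0 = +0; l_i + l_f = 0.
E1 (Δl = ±1): not satisfied.
E2 (Δl = 0,±2, l_i+l_f ≥ 2): not satisfied.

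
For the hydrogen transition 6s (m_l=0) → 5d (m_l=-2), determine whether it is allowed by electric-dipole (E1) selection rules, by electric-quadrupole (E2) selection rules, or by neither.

Δl = 2 − 0 = +2; l_i + l_f = 2.
Δm_l = -2.
E1 (Δl = ±1, |Δm_l| ≤ 1): not satisfied.
E2 (Δl = 0,±2, l_i+l_f ≥ 2, |Δm_l| ≤ 2): satisfied.

E2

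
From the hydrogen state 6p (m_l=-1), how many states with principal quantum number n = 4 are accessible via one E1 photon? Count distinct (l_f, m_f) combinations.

4

E1 requires Δl = ±1, so l_f ∈ {0, 2}; with 0 ≤ l_f ≤ n_f−1 = 3, the allowed l_f values are {0, 2}.
For l_f = 0: m_f ∈ {m_i−1, m_i, m_i+1} ∩ [−0, 0] = {0} → 1 state.
For l_f = 2: m_f ∈ {m_i−1, m_i, m_i+1} ∩ [−2, 2] = {-2, -1, 0} → 3 states.
Total: 4.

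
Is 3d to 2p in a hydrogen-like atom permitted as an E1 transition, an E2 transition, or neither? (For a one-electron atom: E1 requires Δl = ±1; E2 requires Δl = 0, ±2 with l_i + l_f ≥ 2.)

E1

Δl = 1 − 2 = -1; l_i + l_f = 3.
E1 (Δl = ±1): satisfied.
E2 (Δl = 0,±2, l_i+l_f ≥ 2): not satisfied.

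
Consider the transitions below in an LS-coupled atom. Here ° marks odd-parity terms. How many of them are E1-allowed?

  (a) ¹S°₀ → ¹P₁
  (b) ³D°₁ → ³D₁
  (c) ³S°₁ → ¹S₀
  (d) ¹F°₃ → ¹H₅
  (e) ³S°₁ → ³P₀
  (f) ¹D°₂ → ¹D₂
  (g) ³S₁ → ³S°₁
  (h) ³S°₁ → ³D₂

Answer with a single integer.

(a) allowed
(b) allowed
(c) forbidden (ΔS, ΔL fail)
(d) forbidden (ΔL, ΔJ fail)
(e) allowed
(f) allowed
(g) forbidden (ΔL fails)
(h) forbidden (ΔL fails)
Total allowed: 4 of 8.

4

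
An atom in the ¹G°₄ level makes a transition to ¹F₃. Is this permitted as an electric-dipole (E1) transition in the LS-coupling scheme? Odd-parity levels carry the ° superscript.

allowed

Reading off the term symbols: S 0→0, L 4→3, J 4→3, parity odd→even.
ΔL = 0, ±1 (not L=0↔0): L: 4 → 3, ΔL = -1 — satisfied.
Parity must change: odd → even — satisfied.
ΔS = 0: S: 0 → 0 — satisfied.
ΔJ = 0, ±1 (not J=0↔0): J: 4 → 3, ΔJ = -1 — satisfied.
All four E1 rules are satisfied.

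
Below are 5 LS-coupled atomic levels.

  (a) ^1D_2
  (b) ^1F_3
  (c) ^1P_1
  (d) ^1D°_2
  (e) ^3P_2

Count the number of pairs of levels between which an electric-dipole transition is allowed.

3

(a)–(b): forbidden (parity).
(a)–(c): forbidden (parity).
(a)–(d): allowed.
(a)–(e): forbidden (parity, ΔS).
(b)–(c): forbidden (parity, ΔL, ΔJ).
(b)–(d): allowed.
(b)–(e): forbidden (parity, ΔS, ΔL).
(c)–(d): allowed.
(c)–(e): forbidden (parity, ΔS).
(d)–(e): forbidden (ΔS).
Allowed pairs: 3 of 10.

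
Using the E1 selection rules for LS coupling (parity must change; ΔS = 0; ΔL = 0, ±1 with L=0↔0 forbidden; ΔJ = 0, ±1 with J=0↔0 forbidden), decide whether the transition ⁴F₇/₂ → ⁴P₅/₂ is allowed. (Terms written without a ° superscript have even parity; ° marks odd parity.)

forbidden

Reading off the term symbols: S 3/2→3/2, L 3→1, J 7/2→5/2, parity even→even.
Parity must change: even → even — violated.
ΔS = 0: S: 3/2 → 3/2 — satisfied.
ΔL = 0, ±1 (not L=0↔0): L: 3 → 1, ΔL = -2 — violated.
ΔJ = 0, ±1 (not J=0↔0): J: 7/2 → 5/2, ΔJ = -1 — satisfied.
Rule(s) violated: parity, ΔL.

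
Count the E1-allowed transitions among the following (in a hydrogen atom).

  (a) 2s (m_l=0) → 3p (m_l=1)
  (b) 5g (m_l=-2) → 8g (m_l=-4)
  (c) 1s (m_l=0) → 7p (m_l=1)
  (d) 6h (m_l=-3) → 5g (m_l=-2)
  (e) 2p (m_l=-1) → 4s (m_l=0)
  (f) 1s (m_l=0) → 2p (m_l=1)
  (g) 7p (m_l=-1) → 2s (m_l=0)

(a) allowed
(b) forbidden — Δl = +0 (E1 requires Δl = ±1); Δm_l = -2 (E1 requires Δm_l = 0, ±1)
(c) allowed
(d) allowed
(e) allowed
(f) allowed
(g) allowed
Total allowed: 6 of 7.

6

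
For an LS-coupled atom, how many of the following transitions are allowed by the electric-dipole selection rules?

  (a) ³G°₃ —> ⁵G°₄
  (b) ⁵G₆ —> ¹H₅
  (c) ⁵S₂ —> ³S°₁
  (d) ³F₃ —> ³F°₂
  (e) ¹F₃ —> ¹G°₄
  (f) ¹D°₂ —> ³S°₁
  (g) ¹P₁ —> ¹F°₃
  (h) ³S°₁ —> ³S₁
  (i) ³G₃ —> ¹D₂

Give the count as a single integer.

(a) forbidden (parity, ΔS fail)
(b) forbidden (parity, ΔS fail)
(c) forbidden (ΔS, ΔL fail)
(d) allowed
(e) allowed
(f) forbidden (parity, ΔS, ΔL fail)
(g) forbidden (ΔL, ΔJ fail)
(h) forbidden (ΔL fails)
(i) forbidden (parity, ΔS, ΔL fail)
Total allowed: 2 of 9.

2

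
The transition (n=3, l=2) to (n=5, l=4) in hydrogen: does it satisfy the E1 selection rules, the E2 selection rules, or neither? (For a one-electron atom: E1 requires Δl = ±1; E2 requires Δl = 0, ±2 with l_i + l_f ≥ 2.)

E2

Δl = 4 − 2 = +2; l_i + l_f = 6.
E1 (Δl = ±1): not satisfied.
E2 (Δl = 0,±2, l_i+l_f ≥ 2): satisfied.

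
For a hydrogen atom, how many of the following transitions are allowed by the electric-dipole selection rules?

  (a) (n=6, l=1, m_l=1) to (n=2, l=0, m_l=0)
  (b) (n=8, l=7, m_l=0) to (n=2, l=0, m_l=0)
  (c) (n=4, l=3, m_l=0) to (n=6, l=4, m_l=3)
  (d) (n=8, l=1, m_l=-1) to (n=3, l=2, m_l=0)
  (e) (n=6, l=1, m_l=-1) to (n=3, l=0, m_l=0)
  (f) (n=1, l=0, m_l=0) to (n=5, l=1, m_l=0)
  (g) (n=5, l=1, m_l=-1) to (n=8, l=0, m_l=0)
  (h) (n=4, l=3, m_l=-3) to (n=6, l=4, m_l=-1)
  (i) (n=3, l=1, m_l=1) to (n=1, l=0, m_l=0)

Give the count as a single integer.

6

(a) allowed
(b) forbidden — Δl = -7 (E1 requires Δl = ±1)
(c) forbidden — Δm_l = +3 (E1 requires Δm_l = 0, ±1)
(d) allowed
(e) allowed
(f) allowed
(g) allowed
(h) forbidden — Δm_l = +2 (E1 requires Δm_l = 0, ±1)
(i) allowed
Total allowed: 6 of 9.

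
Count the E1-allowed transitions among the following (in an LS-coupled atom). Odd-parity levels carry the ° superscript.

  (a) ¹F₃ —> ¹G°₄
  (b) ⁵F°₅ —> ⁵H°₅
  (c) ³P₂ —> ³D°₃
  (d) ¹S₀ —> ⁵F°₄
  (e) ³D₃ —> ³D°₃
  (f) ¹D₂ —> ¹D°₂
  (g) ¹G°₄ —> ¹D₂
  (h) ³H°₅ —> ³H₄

(a) allowed
(b) forbidden (parity, ΔL fail)
(c) allowed
(d) forbidden (ΔS, ΔL, ΔJ fail)
(e) allowed
(f) allowed
(g) forbidden (ΔL, ΔJ fail)
(h) allowed
Total allowed: 5 of 8.

5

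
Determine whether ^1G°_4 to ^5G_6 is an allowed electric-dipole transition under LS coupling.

Parity must change: odd → even — satisfied.
ΔS = 0: S: 0 → 2 — violated.
ΔL = 0, ±1 (not L=0↔0): L: 4 → 4, ΔL = +0 — satisfied.
ΔJ = 0, ±1 (not J=0↔0): J: 4 → 6, ΔJ = +2 — violated.
Rule(s) violated: ΔS, ΔJ.

forbidden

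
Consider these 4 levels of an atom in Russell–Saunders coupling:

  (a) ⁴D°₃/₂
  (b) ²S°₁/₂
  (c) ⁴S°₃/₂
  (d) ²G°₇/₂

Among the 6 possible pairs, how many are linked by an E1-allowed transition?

0

(a)–(b): forbidden (parity, ΔS, ΔL).
(a)–(c): forbidden (parity, ΔL).
(a)–(d): forbidden (parity, ΔS, ΔL, ΔJ).
(b)–(c): forbidden (parity, ΔS, ΔL).
(b)–(d): forbidden (parity, ΔL, ΔJ).
(c)–(d): forbidden (parity, ΔS, ΔL, ΔJ).
Allowed pairs: 0 of 6.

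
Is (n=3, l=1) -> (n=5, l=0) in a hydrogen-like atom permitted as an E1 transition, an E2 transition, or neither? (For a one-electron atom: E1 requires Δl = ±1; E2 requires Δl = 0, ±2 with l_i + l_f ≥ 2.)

Δl = 0 − 1 = -1; l_i + l_f = 1.
E1 (Δl = ±1): satisfied.
E2 (Δl = 0,±2, l_i+l_f ≥ 2): not satisfied.

E1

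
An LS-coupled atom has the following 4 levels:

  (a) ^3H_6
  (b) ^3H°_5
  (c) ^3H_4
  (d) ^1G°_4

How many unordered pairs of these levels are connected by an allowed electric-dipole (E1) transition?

(a)–(b): allowed.
(a)–(c): forbidden (parity, ΔJ).
(a)–(d): forbidden (ΔS, ΔJ).
(b)–(c): allowed.
(b)–(d): forbidden (parity, ΔS).
(c)–(d): forbidden (ΔS).
Allowed pairs: 2 of 6.

2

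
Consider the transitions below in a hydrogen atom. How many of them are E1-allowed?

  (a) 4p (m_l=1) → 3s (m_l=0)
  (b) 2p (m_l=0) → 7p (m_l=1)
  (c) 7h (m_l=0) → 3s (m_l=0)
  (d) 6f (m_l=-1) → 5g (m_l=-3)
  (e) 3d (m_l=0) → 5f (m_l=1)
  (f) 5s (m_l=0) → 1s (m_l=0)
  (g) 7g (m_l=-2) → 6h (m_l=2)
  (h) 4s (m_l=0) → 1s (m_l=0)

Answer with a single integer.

(a) allowed
(b) forbidden — Δl = +0 (E1 requires Δl = ±1)
(c) forbidden — Δl = -5 (E1 requires Δl = ±1)
(d) forbidden — Δm_l = -2 (E1 requires Δm_l = 0, ±1)
(e) allowed
(f) forbidden — Δl = +0 (E1 requires Δl = ±1)
(g) forbidden — Δm_l = +4 (E1 requires Δm_l = 0, ±1)
(h) forbidden — Δl = +0 (E1 requires Δl = ±1)
Total allowed: 2 of 8.

2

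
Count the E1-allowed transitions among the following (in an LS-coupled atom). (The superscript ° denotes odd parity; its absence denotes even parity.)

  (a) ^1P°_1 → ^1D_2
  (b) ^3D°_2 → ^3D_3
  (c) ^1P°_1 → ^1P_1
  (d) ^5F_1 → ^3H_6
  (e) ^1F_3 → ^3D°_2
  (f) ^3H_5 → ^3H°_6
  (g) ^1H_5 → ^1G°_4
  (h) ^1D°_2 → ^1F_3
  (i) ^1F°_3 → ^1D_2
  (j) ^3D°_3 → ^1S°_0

7

(a) allowed
(b) allowed
(c) allowed
(d) forbidden (parity, ΔS, ΔL, ΔJ fail)
(e) forbidden (ΔS fails)
(f) allowed
(g) allowed
(h) allowed
(i) allowed
(j) forbidden (parity, ΔS, ΔL, ΔJ fail)
Total allowed: 7 of 10.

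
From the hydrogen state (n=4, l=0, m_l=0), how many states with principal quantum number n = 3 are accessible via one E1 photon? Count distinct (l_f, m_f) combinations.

E1 requires Δl = ±1, so l_f ∈ {-1, 1}; with 0 ≤ l_f ≤ n_f−1 = 2, the allowed l_f values are {1}.
For l_f = 1: m_f ∈ {m_i−1, m_i, m_i+1} ∩ [−1, 1] = {-1, 0, 1} → 3 states.
Total: 3.

3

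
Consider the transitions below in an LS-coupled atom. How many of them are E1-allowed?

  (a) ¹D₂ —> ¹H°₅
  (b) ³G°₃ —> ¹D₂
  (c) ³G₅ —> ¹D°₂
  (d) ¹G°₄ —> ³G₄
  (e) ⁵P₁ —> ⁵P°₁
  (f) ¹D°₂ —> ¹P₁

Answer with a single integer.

2

(a) forbidden (ΔL, ΔJ fail)
(b) forbidden (ΔS, ΔL fail)
(c) forbidden (ΔS, ΔL, ΔJ fail)
(d) forbidden (ΔS fails)
(e) allowed
(f) allowed
Total allowed: 2 of 6.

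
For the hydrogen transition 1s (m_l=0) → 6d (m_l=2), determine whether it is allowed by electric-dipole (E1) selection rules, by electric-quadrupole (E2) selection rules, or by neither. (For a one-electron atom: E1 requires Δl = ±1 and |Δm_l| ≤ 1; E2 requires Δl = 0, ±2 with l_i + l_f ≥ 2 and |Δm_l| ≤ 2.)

E2

Δl = 2 − 0 = +2; l_i + l_f = 2.
Δm_l = +2.
E1 (Δl = ±1, |Δm_l| ≤ 1): not satisfied.
E2 (Δl = 0,±2, l_i+l_f ≥ 2, |Δm_l| ≤ 2): satisfied.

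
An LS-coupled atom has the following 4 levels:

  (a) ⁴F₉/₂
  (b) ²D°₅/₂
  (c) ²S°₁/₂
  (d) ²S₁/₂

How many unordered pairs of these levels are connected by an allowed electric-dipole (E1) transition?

0

(a)–(b): forbidden (ΔS, ΔJ).
(a)–(c): forbidden (ΔS, ΔL, ΔJ).
(a)–(d): forbidden (parity, ΔS, ΔL, ΔJ).
(b)–(c): forbidden (parity, ΔL, ΔJ).
(b)–(d): forbidden (ΔL, ΔJ).
(c)–(d): forbidden (ΔL).
Allowed pairs: 0 of 6.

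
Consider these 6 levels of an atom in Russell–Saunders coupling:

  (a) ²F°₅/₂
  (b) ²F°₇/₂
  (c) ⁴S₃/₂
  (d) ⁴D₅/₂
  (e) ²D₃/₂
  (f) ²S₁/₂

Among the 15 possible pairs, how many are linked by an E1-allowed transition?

(a)–(b): forbidden (parity).
(a)–(c): forbidden (ΔS, ΔL).
(a)–(d): forbidden (ΔS).
(a)–(e): allowed.
(a)–(f): forbidden (ΔL, ΔJ).
(b)–(c): forbidden (ΔS, ΔL, ΔJ).
(b)–(d): forbidden (ΔS).
(b)–(e): forbidden (ΔJ).
(b)–(f): forbidden (ΔL, ΔJ).
(c)–(d): forbidden (parity, ΔL).
(c)–(e): forbidden (parity, ΔS, ΔL).
(c)–(f): forbidden (parity, ΔS, ΔL).
(d)–(e): forbidden (parity, ΔS).
(d)–(f): forbidden (parity, ΔS, ΔL, ΔJ).
(e)–(f): forbidden (parity, ΔL).
Allowed pairs: 1 of 15.

1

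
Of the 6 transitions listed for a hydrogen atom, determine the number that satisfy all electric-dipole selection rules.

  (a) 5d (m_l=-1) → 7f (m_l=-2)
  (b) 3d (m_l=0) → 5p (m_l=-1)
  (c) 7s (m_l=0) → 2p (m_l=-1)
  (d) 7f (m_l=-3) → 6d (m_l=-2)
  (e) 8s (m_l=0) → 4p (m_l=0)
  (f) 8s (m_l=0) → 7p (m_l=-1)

6

(a) allowed
(b) allowed
(c) allowed
(d) allowed
(e) allowed
(f) allowed
Total allowed: 6 of 6.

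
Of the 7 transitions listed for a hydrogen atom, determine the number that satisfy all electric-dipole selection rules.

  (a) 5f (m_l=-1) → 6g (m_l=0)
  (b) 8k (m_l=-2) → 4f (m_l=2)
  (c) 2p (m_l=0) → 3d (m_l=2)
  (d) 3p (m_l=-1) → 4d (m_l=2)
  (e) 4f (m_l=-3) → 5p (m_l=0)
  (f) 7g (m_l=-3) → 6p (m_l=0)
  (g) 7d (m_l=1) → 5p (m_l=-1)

(a) allowed
(b) forbidden — Δl = -4 (E1 requires Δl = ±1); Δm_l = +4 (E1 requires Δm_l = 0, ±1)
(c) forbidden — Δm_l = +2 (E1 requires Δm_l = 0, ±1)
(d) forbidden — Δm_l = +3 (E1 requires Δm_l = 0, ±1)
(e) forbidden — Δl = -2 (E1 requires Δl = ±1); Δm_l = +3 (E1 requires Δm_l = 0, ±1)
(f) forbidden — Δl = -3 (E1 requires Δl = ±1); Δm_l = +3 (E1 requires Δm_l = 0, ±1)
(g) forbidden — Δm_l = -2 (E1 requires Δm_l = 0, ±1)
Total allowed: 1 of 7.

1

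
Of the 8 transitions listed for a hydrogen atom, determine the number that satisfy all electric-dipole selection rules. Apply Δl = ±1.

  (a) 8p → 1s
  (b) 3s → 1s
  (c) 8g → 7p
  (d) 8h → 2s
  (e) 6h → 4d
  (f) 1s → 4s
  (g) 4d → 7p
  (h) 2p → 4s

(a) allowed
(b) forbidden — Δl = +0 (E1 requires Δl = ±1)
(c) forbidden — Δl = -3 (E1 requires Δl = ±1)
(d) forbidden — Δl = -5 (E1 requires Δl = ±1)
(e) forbidden — Δl = -3 (E1 requires Δl = ±1)
(f) forbidden — Δl = +0 (E1 requires Δl = ±1)
(g) allowed
(h) allowed
Total allowed: 3 of 8.

3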